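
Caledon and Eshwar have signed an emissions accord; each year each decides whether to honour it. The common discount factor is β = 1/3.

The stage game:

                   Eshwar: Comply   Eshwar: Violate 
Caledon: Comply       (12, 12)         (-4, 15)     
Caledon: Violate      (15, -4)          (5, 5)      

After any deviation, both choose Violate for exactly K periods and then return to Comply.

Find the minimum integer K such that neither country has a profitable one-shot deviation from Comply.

2

Need Σ_{k=1}^{K} β^k ≥ (15−12)/(12−5) = 0.4286 at β = 1/3.
At K = 1 the sum is 0.3333 < 0.4286; at K = 2 it is 0.4444 ≥ 0.4286.
So the minimum punishment length is K = 2.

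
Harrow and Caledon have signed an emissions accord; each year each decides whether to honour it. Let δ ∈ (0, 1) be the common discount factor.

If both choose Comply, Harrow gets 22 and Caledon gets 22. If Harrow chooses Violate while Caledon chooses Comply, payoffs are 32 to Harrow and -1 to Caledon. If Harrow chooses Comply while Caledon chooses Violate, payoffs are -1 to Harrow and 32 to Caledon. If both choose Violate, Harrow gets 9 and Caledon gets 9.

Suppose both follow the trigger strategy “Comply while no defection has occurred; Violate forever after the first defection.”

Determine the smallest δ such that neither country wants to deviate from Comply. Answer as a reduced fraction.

10/23

Under grim trigger the critical discount factor is (T−C)/(T−P) with T = 32, C = 22, P = 9.
δ* = (32−22)/(32−9) = 10/23.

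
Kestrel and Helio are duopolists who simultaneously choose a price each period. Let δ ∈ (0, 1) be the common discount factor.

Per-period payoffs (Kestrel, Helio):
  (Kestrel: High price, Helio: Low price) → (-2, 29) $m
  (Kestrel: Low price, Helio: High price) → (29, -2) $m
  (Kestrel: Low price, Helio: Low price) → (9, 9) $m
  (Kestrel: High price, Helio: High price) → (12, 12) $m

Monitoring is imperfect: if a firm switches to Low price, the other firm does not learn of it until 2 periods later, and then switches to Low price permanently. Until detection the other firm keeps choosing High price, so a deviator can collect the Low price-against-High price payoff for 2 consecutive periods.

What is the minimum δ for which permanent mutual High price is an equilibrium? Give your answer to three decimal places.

0.922

Deviating for the 2 undetected periods gains 29−12 = 17 per period over cooperation, then loses 12−9 = 3 per period forever once punishment starts.
Gain: 17(1 + δ + … + δ^1); loss: 3·δ^2/(1−δ).
No profitable deviation ⇔ 17(1−δ^2) ≤ 3·δ^2, i.e. δ^2 ≥ 17/(17+3) = 17/20.
Hence δ ≥ (17/20)^(1/2) ≈ 0.922.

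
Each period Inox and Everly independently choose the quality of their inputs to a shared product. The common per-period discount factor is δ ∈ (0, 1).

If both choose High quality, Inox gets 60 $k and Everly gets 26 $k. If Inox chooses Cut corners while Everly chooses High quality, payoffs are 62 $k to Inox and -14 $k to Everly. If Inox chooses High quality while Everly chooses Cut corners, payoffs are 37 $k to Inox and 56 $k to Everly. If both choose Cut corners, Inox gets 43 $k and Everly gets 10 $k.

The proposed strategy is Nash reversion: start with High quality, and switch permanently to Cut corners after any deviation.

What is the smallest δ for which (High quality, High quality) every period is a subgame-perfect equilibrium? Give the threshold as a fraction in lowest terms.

15/23

For Inox: deviation gain 62−60 = 2, per-period punishment loss 60−43 = 17. IC gives δ ≥ 2/19.
For Everly: gain 30, loss 16 per period, so δ ≥ 30/46 = 15/23.
The tighter constraint is Everly's, so cooperation needs δ ≥ 15/23.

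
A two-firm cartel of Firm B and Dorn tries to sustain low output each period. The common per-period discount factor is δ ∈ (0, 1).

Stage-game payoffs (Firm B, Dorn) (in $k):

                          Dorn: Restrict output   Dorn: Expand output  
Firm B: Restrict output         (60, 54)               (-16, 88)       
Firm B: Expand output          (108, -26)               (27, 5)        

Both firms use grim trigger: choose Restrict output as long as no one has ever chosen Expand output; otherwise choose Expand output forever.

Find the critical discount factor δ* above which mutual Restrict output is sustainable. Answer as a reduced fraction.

16/27

For Firm B: deviation gain 108−60 = 48, per-period punishment loss 60−27 = 33. IC gives δ ≥ 48/81 = 16/27.
For Dorn: gain 34, loss 49 per period, so δ ≥ 34/83.
The tighter constraint is Firm B's, so cooperation needs δ ≥ 16/27.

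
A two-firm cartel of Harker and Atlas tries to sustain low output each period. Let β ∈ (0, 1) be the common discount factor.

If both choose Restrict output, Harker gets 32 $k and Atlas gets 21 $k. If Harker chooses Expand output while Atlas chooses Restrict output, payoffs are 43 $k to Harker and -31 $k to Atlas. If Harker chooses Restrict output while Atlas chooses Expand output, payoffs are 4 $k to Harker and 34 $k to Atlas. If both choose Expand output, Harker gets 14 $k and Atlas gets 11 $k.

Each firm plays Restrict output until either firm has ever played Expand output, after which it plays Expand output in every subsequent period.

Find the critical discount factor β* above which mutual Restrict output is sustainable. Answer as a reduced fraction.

13/23

For Harker: deviation gain 43−32 = 11, per-period punishment loss 32−14 = 18. IC gives β ≥ 11/29.
For Atlas: gain 13, loss 10 per period, so β ≥ 13/23.
The tighter constraint is Atlas's, so cooperation needs β ≥ 13/23.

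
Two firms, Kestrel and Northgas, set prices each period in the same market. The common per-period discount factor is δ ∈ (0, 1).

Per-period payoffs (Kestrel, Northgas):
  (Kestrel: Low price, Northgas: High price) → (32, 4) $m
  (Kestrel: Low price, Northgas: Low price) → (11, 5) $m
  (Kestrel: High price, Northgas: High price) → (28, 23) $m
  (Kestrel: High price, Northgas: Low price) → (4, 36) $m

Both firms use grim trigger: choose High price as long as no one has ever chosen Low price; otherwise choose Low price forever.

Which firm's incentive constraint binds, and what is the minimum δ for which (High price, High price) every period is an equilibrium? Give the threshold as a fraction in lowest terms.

Kestrel's threshold: (32−28)/(32−11) = 4/21.
Northgas's threshold: (36−23)/(36−5) = 13/31.
4/21 < 13/31, so Northgas binds and δ* = 13/31.

Northgas; δ ≥ 13/31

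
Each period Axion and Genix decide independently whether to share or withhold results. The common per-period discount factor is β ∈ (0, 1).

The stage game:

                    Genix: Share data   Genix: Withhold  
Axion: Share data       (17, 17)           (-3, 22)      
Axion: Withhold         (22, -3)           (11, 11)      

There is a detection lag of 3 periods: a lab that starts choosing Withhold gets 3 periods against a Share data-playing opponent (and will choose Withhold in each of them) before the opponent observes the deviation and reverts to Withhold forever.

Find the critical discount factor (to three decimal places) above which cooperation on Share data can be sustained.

Deviating for the 3 undetected periods gains 22−17 = 5 per period over cooperation, then loses 17−11 = 6 per period forever once punishment starts.
Gain: 5(1 + β + … + β^2); loss: 6·β^3/(1−β).
No profitable deviation ⇔ 5(1−β^3) ≤ 6·β^3, i.e. β^3 ≥ 5/(5+6) = 5/11.
Hence β ≥ (5/11)^(1/3) ≈ 0.769.

0.769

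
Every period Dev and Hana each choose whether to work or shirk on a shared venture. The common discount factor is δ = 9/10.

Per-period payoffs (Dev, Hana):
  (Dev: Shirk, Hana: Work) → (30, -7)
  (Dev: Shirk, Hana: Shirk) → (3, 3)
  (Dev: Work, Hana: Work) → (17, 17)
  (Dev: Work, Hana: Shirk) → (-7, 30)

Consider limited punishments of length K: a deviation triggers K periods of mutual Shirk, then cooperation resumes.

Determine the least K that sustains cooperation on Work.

Need Σ_{k=1}^{K} δ^k ≥ (30−17)/(17−3) = 0.9286 at δ = 9/10.
At K = 1 the sum is 0.9000 < 0.9286; at K = 2 it is 1.7100 ≥ 0.9286.
So the minimum punishment length is K = 2.

2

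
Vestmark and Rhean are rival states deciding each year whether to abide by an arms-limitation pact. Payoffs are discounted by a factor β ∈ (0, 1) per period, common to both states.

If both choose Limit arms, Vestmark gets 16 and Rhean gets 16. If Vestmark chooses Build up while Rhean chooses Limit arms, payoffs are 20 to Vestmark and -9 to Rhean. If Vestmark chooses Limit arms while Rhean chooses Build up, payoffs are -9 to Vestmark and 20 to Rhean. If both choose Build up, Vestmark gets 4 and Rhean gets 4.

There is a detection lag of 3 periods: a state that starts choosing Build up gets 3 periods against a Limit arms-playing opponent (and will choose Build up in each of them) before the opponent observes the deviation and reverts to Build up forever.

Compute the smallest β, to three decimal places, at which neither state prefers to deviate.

Deviating for the 3 undetected periods gains 20−16 = 4 per period over cooperation, then loses 16−4 = 12 per period forever once punishment starts.
Gain: 4(1 + β + … + β^2); loss: 12·β^3/(1−β).
No profitable deviation ⇔ 4(1−β^3) ≤ 12·β^3, i.e. β^3 ≥ 4/(4+12) = 1/4.
Hence β ≥ (1/4)^(1/3) ≈ 0.630.

0.630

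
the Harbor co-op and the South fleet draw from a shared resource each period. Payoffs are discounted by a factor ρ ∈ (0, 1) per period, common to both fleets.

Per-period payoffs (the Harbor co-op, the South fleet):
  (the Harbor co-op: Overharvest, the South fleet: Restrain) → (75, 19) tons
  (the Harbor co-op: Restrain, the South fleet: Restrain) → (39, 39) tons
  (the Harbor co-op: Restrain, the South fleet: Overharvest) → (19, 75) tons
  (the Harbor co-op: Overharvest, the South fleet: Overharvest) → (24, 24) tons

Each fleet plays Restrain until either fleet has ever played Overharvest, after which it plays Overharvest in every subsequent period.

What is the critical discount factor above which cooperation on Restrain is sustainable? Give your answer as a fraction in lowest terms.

Cooperation forever yields 39 each period: 39/(1−ρ).
Deviating yields 75 once, then 24 forever: 75 + 24ρ/(1−ρ).
No profitable deviation requires 39/(1−ρ) ≥ 75 + 24ρ/(1−ρ).
Multiplying by (1−ρ): 39 ≥ 75(1−ρ) + 24ρ = 75 − 51ρ.
So 51ρ ≥ 36, i.e. ρ ≥ 36/51 = 12/17.

12/17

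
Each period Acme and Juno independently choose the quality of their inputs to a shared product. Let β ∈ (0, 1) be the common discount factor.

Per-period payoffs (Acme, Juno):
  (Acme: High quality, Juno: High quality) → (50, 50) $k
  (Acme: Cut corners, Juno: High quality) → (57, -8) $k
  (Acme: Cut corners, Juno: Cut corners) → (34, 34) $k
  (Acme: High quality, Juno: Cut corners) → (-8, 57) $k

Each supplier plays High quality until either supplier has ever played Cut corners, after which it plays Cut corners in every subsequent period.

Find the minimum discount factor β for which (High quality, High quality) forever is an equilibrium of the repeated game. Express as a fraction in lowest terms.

Under grim trigger the critical discount factor is (T−C)/(T−P) with T = 57, C = 50, P = 34.
β* = (57−50)/(57−34) = 7/23.

7/23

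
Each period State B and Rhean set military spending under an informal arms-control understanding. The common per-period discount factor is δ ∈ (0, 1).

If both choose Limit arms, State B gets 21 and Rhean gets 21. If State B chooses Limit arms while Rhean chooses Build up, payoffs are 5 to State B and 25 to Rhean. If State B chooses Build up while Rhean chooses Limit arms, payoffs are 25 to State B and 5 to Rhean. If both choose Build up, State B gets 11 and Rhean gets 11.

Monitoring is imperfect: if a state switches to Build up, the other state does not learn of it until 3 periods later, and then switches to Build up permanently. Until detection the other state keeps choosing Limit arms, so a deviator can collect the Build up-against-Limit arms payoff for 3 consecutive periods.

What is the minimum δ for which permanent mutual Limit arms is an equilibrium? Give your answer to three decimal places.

0.659

Deviating for the 3 undetected periods gains 25−21 = 4 per period over cooperation, then loses 21−11 = 10 per period forever once punishment starts.
Gain: 4(1 + δ + … + δ^2); loss: 10·δ^3/(1−δ).
No profitable deviation ⇔ 4(1−δ^3) ≤ 10·δ^3, i.e. δ^3 ≥ 4/(4+10) = 2/7.
Hence δ ≥ (2/7)^(1/3) ≈ 0.659.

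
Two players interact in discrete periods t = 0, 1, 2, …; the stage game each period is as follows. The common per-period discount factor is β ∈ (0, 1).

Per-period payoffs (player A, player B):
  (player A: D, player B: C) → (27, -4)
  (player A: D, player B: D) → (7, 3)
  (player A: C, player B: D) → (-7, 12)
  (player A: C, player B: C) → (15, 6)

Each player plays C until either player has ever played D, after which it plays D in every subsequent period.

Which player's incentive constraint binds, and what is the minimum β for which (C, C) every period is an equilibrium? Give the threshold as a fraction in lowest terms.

player B; β ≥ 2/3

For player A: deviation gain 27−15 = 12, per-period punishment loss 15−7 = 8. IC gives β ≥ 12/20 = 3/5.
For player B: gain 6, loss 3 per period, so β ≥ 6/9 = 2/3.
The tighter constraint is player B's, so cooperation needs β ≥ 2/3.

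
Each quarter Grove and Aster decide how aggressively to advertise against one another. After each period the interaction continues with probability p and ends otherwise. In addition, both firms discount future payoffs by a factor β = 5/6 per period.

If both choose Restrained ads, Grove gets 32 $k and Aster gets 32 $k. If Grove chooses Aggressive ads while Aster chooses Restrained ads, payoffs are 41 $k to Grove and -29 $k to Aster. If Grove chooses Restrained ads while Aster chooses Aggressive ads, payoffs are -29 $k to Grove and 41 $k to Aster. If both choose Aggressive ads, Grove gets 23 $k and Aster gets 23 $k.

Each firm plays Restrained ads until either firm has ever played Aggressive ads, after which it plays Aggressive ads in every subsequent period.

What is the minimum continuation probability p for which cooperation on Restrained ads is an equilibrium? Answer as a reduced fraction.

With continuation probability p and discount β, the effective per-period discount factor is βp.
Grim-trigger IC: βp ≥ (41−32)/(41−23) = 1/2.
So p ≥ (1/2)/(5/6) = 3/5.

3/5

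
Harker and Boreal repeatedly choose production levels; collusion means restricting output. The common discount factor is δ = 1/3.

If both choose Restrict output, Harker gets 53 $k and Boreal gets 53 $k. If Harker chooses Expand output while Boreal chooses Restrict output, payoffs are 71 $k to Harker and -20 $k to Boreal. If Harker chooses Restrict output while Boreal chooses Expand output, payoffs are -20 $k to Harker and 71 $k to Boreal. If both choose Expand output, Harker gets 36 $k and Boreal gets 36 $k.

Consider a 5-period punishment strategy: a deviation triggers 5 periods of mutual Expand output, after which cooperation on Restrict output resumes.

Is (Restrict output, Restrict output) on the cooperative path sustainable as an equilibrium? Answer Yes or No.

No

Comparing payoff streams over the 6 periods until play realigns: cooperate → 53(1+δ+…+δ^5); deviate → 71 + 36(δ+…+δ^5).
Cooperation is sustained iff (53−36)(δ+…+δ^5) ≥ 71−53.
δ+…+δ^5 = 1/3·(1−(1/3)^5)/(1−1/3) = 0.4979, and (71−53)/(53−36) = 1.0588.
0.4979 < 1.0588, so cooperation is not sustainable.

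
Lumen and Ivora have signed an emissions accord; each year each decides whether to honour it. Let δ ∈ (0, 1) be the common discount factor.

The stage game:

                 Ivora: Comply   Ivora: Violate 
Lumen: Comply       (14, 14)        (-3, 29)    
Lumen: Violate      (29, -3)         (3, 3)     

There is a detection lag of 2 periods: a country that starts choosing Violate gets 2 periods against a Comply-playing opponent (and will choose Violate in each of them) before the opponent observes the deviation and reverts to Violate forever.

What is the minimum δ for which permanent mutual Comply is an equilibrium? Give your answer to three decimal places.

A deviator earns 29 for 2 periods, then 3 forever; cooperating earns 14 forever. Multiplying the IC by (1−δ):
14 ≥ 29(1−δ^2) + 3δ^2, so 26·δ^2 ≥ 15 and δ^2 ≥ 15/26.
δ ≥ (15/26)^(1/2) ≈ 0.760.

0.760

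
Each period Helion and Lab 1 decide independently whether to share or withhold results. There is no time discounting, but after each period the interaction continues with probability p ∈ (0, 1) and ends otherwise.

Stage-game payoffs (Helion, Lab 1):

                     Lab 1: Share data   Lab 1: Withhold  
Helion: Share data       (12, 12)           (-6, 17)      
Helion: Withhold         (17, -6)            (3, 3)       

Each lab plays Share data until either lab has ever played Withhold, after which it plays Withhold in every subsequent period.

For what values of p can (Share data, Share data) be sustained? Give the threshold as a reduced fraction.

5/14

Expected cooperation value is 12 + p·12 + p²·12 + … = 12/(1−p); deviation gives 17 + p·3/(1−p).
12 ≥ 17(1−p) + 3p ⇒ 14p ≥ 5 ⇒ p ≥ 5/14.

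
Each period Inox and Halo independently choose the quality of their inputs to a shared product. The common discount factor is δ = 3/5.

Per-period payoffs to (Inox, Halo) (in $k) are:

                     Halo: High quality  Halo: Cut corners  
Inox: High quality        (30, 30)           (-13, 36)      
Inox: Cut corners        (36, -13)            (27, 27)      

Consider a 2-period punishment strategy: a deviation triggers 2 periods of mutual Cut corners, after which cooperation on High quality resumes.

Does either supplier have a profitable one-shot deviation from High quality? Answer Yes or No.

A one-shot deviation gives 36 now, then 27 for 2 periods, then back to 30.
Gain from deviating: (36−30) today; loss: (30−27) in each of the next 2 periods.
No-deviation condition: (30−27)(δ+…+δ^2) ≥ 36−30, i.e. δ+…+δ^2 ≥ 2.
At δ = 3/5: δ+…+δ^2 = 0.9600 < 2.0000.
So cooperation is not sustainable.

Yes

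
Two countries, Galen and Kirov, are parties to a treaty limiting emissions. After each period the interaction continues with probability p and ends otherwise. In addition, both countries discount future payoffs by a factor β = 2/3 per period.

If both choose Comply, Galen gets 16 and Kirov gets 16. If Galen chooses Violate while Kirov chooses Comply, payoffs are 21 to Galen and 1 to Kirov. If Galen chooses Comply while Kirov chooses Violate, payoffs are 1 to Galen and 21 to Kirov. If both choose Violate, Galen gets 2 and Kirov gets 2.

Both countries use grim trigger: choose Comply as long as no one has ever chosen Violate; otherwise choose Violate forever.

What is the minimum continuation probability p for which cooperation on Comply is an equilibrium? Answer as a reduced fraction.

Expected continuation weight on next period's payoff is β·p = 2/3·p, which plays the role of the discount factor.
Cooperation requires 2/3·p ≥ (21−16)/(21−2) = 5/19, hence p ≥ 15/38.

15/38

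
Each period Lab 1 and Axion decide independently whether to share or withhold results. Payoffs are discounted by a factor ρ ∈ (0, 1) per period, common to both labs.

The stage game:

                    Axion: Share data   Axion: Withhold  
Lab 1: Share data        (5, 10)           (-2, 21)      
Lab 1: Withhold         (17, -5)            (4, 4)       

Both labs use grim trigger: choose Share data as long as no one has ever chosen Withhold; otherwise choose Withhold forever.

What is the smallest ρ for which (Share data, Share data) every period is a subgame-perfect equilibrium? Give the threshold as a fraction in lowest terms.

Lab 1's threshold: (17−5)/(17−4) = 12/13.
Axion's threshold: (21−10)/(21−4) = 11/17.
12/13 > 11/17, so Lab 1 binds and ρ* = 12/13.

12/13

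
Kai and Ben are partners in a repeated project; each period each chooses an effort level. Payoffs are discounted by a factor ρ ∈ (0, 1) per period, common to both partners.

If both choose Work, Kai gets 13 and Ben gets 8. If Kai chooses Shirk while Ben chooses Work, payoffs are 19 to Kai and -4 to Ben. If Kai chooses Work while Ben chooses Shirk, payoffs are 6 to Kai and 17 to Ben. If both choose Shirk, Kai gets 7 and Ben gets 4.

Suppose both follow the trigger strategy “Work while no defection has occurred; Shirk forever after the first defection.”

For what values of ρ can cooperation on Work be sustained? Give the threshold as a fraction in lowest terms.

Kai: cooperation gives 13 each period; deviation gives 19 once then 7 forever.
  13/(1−ρ) ≥ 19 + 7ρ/(1−ρ) ⇒ ρ ≥ 6/12 = 1/2.
Ben: cooperation gives 8 each period; deviation gives 17 once then 4 forever.
  ρ ≥ 9/13.
Both must hold, so the binding constraint is Ben's: ρ ≥ 9/13.

9/13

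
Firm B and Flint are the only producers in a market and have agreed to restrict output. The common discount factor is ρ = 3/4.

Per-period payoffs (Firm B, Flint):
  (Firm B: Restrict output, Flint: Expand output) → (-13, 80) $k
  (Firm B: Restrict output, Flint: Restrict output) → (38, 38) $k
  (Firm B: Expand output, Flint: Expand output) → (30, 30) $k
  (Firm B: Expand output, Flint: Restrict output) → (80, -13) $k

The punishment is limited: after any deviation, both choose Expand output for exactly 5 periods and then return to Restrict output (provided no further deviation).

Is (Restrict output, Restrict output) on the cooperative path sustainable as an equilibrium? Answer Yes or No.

Comparing payoff streams over the 6 periods until play realigns: cooperate → 38(1+ρ+…+ρ^5); deviate → 80 + 30(ρ+…+ρ^5).
Cooperation is sustained iff (38−30)(ρ+…+ρ^5) ≥ 80−38.
ρ+…+ρ^5 = 3/4·(1−(3/4)^5)/(1−3/4) = 2.2881, and (80−38)/(38−30) = 5.2500.
2.2881 < 5.2500, so cooperation is not sustainable.

No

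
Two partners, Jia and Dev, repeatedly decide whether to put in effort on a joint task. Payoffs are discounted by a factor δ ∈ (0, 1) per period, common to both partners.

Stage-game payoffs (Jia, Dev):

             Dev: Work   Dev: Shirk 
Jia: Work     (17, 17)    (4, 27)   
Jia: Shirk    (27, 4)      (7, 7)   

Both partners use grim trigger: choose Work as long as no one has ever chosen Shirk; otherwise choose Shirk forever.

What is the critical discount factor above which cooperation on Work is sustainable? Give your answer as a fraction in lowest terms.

17/(1−δ) ≥ 27 + 7δ/(1−δ)
17 ≥ 27 − 20δ
δ ≥ 10/20 = 1/2.

1/2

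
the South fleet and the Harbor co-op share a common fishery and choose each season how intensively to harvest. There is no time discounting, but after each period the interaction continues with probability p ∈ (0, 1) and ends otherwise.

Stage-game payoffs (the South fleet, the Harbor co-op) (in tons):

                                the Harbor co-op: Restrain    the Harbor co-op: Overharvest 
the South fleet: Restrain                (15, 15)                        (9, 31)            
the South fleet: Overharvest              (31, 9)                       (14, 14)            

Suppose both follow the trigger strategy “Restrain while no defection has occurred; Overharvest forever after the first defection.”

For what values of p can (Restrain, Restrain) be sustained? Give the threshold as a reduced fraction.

Expected cooperation value is 15 + p·15 + p²·15 + … = 15/(1−p); deviation gives 31 + p·14/(1−p).
15 ≥ 31(1−p) + 14p ⇒ 17p ≥ 16 ⇒ p ≥ 16/17.

16/17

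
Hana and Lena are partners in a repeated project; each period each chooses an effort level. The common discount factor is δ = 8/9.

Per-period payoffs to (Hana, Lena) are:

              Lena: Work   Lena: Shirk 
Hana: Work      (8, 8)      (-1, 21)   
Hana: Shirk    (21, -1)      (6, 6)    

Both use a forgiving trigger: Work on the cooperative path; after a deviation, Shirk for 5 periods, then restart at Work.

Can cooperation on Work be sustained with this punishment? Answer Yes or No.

IC: δ+…+δ^5 ≥ (21−8)/(8−6) = 13/2.
At δ = 8/9: partial sum = 3.5606 < 6.5000. Cooperation not sustainable.

No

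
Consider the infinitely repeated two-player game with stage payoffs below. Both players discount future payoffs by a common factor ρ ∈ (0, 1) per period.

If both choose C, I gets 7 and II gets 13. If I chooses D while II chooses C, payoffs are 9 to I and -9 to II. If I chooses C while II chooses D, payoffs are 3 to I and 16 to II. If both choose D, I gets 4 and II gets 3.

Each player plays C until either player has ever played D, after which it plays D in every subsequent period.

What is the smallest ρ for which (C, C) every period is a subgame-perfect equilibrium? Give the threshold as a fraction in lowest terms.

I's threshold: (9−7)/(9−4) = 2/5.
II's threshold: (16−13)/(16−3) = 3/13.
2/5 > 3/13, so I binds and ρ* = 2/5.

2/5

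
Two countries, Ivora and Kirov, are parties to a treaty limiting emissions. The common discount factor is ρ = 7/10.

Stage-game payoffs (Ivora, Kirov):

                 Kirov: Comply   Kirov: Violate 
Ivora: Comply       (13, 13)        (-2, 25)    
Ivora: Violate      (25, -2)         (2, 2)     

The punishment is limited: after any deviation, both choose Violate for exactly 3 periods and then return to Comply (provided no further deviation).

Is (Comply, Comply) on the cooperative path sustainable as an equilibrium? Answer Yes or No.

Comparing payoff streams over the 4 periods until play realigns: cooperate → 13(1+ρ+…+ρ^3); deviate → 25 + 2(ρ+…+ρ^3).
Cooperation is sustained iff (13−2)(ρ+…+ρ^3) ≥ 25−13.
ρ+…+ρ^3 = 7/10·(1−(7/10)^3)/(1−7/10) = 1.5330, and (25−13)/(13−2) = 1.0909.
1.5330 ≥ 1.0909, so cooperation is sustainable.

Yes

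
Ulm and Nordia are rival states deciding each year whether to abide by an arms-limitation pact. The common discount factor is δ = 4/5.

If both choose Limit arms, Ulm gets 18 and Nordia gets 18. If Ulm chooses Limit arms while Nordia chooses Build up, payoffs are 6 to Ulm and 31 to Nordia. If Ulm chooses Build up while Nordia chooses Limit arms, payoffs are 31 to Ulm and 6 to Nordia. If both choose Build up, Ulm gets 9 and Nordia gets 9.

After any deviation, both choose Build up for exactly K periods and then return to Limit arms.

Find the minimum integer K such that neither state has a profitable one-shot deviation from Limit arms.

3

IC: δ(1−δ^K)/(1−δ) ≥ (31−18)/(18−9) = 13/9.
With δ = 4/5: need 1 − δ^K ≥ 13/9·(1−4/5)/(4/5), i.e. δ^K ≤ 0.6389.
Since (4/5)^2 = 0.6400 and (4/5)^3 = 0.5120, the smallest such K is 3.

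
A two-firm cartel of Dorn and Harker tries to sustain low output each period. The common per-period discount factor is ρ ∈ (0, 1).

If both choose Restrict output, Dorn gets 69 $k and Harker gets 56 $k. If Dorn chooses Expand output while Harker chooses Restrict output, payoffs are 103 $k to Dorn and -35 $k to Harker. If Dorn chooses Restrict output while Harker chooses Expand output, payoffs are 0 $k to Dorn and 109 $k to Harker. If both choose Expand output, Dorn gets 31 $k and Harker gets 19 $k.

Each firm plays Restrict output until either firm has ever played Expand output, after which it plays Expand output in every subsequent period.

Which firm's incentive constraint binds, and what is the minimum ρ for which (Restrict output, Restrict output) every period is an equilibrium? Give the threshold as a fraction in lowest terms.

Dorn's threshold: (103−69)/(103−31) = 17/36.
Harker's threshold: (109−56)/(109−19) = 53/90.
17/36 < 53/90, so Harker binds and ρ* = 53/90.

Harker; ρ ≥ 53/90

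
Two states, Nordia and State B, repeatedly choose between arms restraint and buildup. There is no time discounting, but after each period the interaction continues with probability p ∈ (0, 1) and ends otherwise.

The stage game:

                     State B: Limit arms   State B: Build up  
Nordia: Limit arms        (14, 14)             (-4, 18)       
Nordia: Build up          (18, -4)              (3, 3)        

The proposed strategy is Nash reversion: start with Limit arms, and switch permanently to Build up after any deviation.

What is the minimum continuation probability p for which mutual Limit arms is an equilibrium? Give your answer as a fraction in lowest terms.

4/15

With no time discounting, the continuation probability p plays the role of the discount factor.
Grim-trigger IC: 14/(1−p) ≥ 18 + 3p/(1−p) ⇒ p ≥ (18−14)/(18−3) = 4/15.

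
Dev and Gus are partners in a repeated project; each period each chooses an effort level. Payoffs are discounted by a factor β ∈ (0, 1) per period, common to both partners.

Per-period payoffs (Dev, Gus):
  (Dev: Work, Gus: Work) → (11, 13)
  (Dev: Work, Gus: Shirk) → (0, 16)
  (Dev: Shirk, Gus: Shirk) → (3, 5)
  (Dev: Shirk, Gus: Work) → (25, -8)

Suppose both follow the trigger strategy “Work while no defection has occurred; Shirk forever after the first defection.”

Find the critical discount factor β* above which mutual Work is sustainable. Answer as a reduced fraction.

Dev: cooperation gives 11 each period; deviation gives 25 once then 3 forever.
  11/(1−β) ≥ 25 + 3β/(1−β) ⇒ β ≥ 14/22 = 7/11.
Gus: cooperation gives 13 each period; deviation gives 16 once then 5 forever.
  β ≥ 3/11.
Both must hold, so the binding constraint is Dev's: β ≥ 7/11.

7/11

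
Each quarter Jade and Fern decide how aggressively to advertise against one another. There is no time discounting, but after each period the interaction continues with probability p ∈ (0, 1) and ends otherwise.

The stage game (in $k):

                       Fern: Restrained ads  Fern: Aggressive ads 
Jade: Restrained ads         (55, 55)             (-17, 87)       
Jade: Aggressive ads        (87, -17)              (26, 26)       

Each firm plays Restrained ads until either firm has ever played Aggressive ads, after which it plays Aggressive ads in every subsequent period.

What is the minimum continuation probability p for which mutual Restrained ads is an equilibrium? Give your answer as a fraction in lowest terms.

With no time discounting, the continuation probability p plays the role of the discount factor.
Grim-trigger IC: 55/(1−p) ≥ 87 + 26p/(1−p) ⇒ p ≥ (87−55)/(87−26) = 32/61.

32/61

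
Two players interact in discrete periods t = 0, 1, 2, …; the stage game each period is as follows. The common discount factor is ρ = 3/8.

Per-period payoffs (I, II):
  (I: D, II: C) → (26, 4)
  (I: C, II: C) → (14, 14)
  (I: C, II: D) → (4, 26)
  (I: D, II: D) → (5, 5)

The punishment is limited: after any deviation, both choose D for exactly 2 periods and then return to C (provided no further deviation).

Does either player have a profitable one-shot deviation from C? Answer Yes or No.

Yes

A one-shot deviation gives 26 now, then 5 for 2 periods, then back to 14.
Gain from deviating: (26−14) today; loss: (14−5) in each of the next 2 periods.
No-deviation condition: (14−5)(ρ+…+ρ^2) ≥ 26−14, i.e. ρ+…+ρ^2 ≥ 4/3.
At ρ = 3/8: ρ+…+ρ^2 = 0.5156 < 1.3333.
So cooperation is not sustainable.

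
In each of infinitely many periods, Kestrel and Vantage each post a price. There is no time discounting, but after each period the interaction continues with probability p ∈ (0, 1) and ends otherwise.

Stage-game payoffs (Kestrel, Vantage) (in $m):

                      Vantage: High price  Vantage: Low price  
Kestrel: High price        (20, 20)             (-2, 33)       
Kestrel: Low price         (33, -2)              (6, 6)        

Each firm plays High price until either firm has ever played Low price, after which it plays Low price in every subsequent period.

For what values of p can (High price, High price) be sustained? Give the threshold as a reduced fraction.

13/27

Expected cooperation value is 20 + p·20 + p²·20 + … = 20/(1−p); deviation gives 33 + p·6/(1−p).
20 ≥ 33(1−p) + 6p ⇒ 27p ≥ 13 ⇒ p ≥ 13/27.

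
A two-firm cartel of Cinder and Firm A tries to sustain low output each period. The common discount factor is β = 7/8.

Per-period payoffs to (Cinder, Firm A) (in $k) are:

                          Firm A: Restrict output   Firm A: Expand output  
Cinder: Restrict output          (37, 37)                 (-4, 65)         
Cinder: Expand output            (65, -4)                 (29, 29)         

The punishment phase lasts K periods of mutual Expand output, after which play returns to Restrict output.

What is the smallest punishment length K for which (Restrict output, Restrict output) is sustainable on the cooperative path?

6

IC: β(1−β^K)/(1−β) ≥ (65−37)/(37−29) = 7/2.
With β = 7/8: need 1 − β^K ≥ 7/2·(1−7/8)/(7/8), i.e. β^K ≤ 0.5000.
Since (7/8)^5 = 0.5129 and (7/8)^6 = 0.4488, the smallest such K is 6.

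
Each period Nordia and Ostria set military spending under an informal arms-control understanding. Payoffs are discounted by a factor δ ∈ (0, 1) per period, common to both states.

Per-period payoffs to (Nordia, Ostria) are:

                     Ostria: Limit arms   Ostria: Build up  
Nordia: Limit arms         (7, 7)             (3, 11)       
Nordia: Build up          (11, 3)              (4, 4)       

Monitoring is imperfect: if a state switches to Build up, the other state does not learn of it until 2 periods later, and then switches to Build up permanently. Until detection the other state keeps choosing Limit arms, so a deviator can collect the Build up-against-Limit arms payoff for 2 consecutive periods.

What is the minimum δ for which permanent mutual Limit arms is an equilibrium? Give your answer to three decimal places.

Deviating for the 2 undetected periods gains 11−7 = 4 per period over cooperation, then loses 7−4 = 3 per period forever once punishment starts.
Gain: 4(1 + δ + … + δ^1); loss: 3·δ^2/(1−δ).
No profitable deviation ⇔ 4(1−δ^2) ≤ 3·δ^2, i.e. δ^2 ≥ 4/(4+3) = 4/7.
Hence δ ≥ (4/7)^(1/2) ≈ 0.756.

0.756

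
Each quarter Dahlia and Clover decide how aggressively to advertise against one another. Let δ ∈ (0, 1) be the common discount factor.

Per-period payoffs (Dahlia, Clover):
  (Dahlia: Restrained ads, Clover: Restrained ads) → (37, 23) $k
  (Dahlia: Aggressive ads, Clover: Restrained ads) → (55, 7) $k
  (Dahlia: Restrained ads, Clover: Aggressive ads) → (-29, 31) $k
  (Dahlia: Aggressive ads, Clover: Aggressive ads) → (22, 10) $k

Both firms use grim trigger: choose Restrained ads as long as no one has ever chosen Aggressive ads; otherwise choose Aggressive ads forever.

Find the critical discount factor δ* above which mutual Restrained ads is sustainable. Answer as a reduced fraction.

6/11

Dahlia: cooperation gives 37 each period; deviation gives 55 once then 22 forever.
  37/(1−δ) ≥ 55 + 22δ/(1−δ) ⇒ δ ≥ 18/33 = 6/11.
Clover: cooperation gives 23 each period; deviation gives 31 once then 10 forever.
  δ ≥ 8/21.
Both must hold, so the binding constraint is Dahlia's: δ ≥ 6/11.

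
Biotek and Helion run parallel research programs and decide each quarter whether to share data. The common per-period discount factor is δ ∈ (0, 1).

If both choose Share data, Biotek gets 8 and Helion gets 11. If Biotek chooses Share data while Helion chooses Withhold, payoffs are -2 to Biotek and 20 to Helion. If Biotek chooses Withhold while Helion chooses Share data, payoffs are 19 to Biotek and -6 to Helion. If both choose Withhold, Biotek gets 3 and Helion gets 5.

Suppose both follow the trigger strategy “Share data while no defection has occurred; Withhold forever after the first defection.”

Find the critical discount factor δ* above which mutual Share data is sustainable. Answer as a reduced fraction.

11/16

Biotek: cooperation gives 8 each period; deviation gives 19 once then 3 forever.
  8/(1−δ) ≥ 19 + 3δ/(1−δ) ⇒ δ ≥ 11/16.
Helion: cooperation gives 11 each period; deviation gives 20 once then 5 forever.
  δ ≥ 9/15 = 3/5.
Both must hold, so the binding constraint is Biotek's: δ ≥ 11/16.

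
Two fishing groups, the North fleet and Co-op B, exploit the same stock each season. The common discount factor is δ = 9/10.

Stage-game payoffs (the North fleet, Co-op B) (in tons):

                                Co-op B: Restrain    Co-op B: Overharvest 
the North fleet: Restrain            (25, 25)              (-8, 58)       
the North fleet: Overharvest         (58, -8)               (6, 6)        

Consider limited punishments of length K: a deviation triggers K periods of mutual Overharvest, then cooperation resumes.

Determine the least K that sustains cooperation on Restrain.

3

Need Σ_{k=1}^{K} δ^k ≥ (58−25)/(25−6) = 1.7368 at δ = 9/10.
At K = 2 the sum is 1.7100 < 1.7368; at K = 3 it is 2.4390 ≥ 1.7368.
So the minimum punishment length is K = 3.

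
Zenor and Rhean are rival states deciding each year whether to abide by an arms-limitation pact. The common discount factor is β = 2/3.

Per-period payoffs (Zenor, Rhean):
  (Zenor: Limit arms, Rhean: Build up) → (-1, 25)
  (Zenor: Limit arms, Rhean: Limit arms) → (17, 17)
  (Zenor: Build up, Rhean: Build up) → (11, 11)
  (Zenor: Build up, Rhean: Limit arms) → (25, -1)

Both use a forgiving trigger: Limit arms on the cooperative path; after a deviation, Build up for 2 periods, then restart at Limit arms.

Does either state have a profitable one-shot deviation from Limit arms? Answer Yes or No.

Yes

A one-shot deviation gives 25 now, then 11 for 2 periods, then back to 17.
Gain from deviating: (25−17) today; loss: (17−11) in each of the next 2 periods.
No-deviation condition: (17−11)(β+…+β^2) ≥ 25−17, i.e. β+…+β^2 ≥ 4/3.
At β = 2/3: β+…+β^2 = 1.1111 < 1.3333.
So cooperation is not sustainable.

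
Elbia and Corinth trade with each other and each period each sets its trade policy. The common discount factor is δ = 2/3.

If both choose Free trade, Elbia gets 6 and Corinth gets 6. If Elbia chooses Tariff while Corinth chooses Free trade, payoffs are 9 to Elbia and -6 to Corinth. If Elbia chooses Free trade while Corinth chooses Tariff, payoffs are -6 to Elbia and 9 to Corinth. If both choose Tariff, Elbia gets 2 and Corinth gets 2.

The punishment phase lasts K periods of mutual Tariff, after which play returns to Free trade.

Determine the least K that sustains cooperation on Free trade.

No profitable deviation requires (6−2)(δ+…+δ^K) ≥ 9−6, i.e. δ+…+δ^K ≥ 3/4 ≈ 0.7500.
With δ = 2/3, the partial sums are K=1: 0.6667, K=2: 1.1111.
K = 2 is the first length at which the sum reaches 0.7500.

2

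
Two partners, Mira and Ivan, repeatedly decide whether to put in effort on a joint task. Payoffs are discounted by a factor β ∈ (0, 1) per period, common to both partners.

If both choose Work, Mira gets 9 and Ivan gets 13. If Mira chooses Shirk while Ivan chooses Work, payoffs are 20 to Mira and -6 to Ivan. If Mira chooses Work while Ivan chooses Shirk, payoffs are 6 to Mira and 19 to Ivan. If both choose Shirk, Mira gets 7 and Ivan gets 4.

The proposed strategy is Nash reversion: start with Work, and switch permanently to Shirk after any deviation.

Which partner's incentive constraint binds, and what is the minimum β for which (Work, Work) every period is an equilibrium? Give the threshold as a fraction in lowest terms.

Mira; β ≥ 11/13

Mira: cooperation gives 9 each period; deviation gives 20 once then 7 forever.
  9/(1−β) ≥ 20 + 7β/(1−β) ⇒ β ≥ 11/13.
Ivan: cooperation gives 13 each period; deviation gives 19 once then 4 forever.
  β ≥ 6/15 = 2/5.
Both must hold, so the binding constraint is Mira's: β ≥ 11/13.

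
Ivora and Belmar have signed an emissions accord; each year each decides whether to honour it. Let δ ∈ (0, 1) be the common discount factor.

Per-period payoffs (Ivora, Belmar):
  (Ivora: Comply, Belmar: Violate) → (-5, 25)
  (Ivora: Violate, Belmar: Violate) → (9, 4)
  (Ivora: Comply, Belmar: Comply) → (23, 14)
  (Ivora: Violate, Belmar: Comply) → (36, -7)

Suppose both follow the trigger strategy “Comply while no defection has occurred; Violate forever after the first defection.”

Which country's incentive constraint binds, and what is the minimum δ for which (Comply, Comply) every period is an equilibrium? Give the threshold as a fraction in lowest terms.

For Ivora: deviation gain 36−23 = 13, per-period punishment loss 23−9 = 14. IC gives δ ≥ 13/27.
For Belmar: gain 11, loss 10 per period, so δ ≥ 11/21.
The tighter constraint is Belmar's, so cooperation needs δ ≥ 11/21.

Belmar; δ ≥ 11/21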